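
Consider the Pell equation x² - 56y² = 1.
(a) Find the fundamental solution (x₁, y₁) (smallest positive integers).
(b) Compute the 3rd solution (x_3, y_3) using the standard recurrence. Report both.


Step 1: Find the fundamental solution (x₁, y₁) of x² - 56y² = 1.
  Expand √56 as a continued fraction. a₀ = ⌊√56⌋ = 7; iterate m_{k+1} = d_k·a_k − m_k, d_{k+1} = (56 − m_{k+1}²)/d_k, a_{k+1} = ⌊(a₀ + m_{k+1})/d_{k+1}⌋ (starting m₀ = 0, d₀ = 1), with convergents p_k = a_k·p_{k-1} + p_{k-2}, q_k = a_k·q_{k-1} + q_{k-2} (p₋₁ = 1, q₋₁ = 0):
  k = 0: a₀ = 7; p₀/q₀ = 7/1; p₀² − 56·q₀² = 49 − 56 = -7.
  k = 1: m = 7, d = 7, a = ⌊(7 + 7)/7⌋ = 2; p/q = (2·7 + 1)/(2·1 + 0) = 15/2; p² − 56·q² = 225 − 224 = 1.
  The first convergent with p² − 56·q² = 1 gives the fundamental solution (x₁, y₁) = (15, 2).
Step 2: Apply the recurrence (x_{n+1}, y_{n+1}) = (x₁x_n + 56y₁y_n, x₁y_n + y₁x_n) repeatedly.
  From (x_1, y_1) = (15, 2): x_2 = 15·15 + 56·2·2 = 449; y_2 = 15·2 + 2·15 = 60.
  From (x_2, y_2) = (449, 60): x_3 = 15·449 + 56·2·60 = 13455; y_3 = 15·60 + 2·449 = 1798.
Step 3: Verify x_3² - 56·y_3² = 181037025 - 181037024 = 1 (should be 1). ✓

(x_1, y_1) = (15, 2); (x_3, y_3) = (13455, 1798).


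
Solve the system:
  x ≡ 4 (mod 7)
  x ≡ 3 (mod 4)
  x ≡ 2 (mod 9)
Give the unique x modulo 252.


Moduli 7, 4, 9 are pairwise coprime; by CRT there is a unique solution modulo M = 7 · 4 · 9 = 252.
Solve pairwise, accumulating the modulus:
  Start with x ≡ 4 (mod 7).
  Combine with x ≡ 3 (mod 4): since gcd(7, 4) = 1, we get a unique residue mod 28.
    Write x = 4 + 7·t and substitute into x ≡ 3 (mod 4): 7·t ≡ 3 − 4 = -1 (mod 4).
    Reduce coefficients mod 4: 3·t ≡ 3 (mod 4).
    The inverse of 3 mod 4 is 3 (since 3·3 = 9 = 2·4 + 1), so t ≡ 3·3 = 9 ≡ 1 (mod 4).
    Then x = 4 + 7·1 = 11, valid modulo lcm(7, 4) = 28: x ≡ 11 (mod 28).
  Combine with x ≡ 2 (mod 9): since gcd(28, 9) = 1, we get a unique residue mod 252.
    Write x = 11 + 28·t and substitute into x ≡ 2 (mod 9): 28·t ≡ 2 − 11 = -9 (mod 9).
    Reduce coefficients mod 9: 1·t ≡ 0 (mod 9).
    So t ≡ 0 (mod 9).
    Then x = 11 + 28·0 = 11, valid modulo lcm(28, 9) = 252: x ≡ 11 (mod 252).
Verify: 11 mod 7 = 4 ✓, 11 mod 4 = 3 ✓, 11 mod 9 = 2 ✓.

x ≡ 11 (mod 252).


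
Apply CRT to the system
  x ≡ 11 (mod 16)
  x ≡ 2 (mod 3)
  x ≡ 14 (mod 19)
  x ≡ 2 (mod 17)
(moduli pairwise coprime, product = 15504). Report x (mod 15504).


Product of moduli M = 16 · 3 · 19 · 17 = 15504.
Merge one congruence at a time:
  Start: x ≡ 11 (mod 16).
  Combine with x ≡ 2 (mod 3); new modulus lcm = 48.
    Write x = 11 + 16·t and substitute into x ≡ 2 (mod 3): 16·t ≡ 2 − 11 = -9 (mod 3).
    Reduce coefficients mod 3: 1·t ≡ 0 (mod 3).
    So t ≡ 0 (mod 3).
    Then x = 11 + 16·0 = 11, valid modulo lcm(16, 3) = 48: x ≡ 11 (mod 48).
  Combine with x ≡ 14 (mod 19); new modulus lcm = 912.
    Write x = 11 + 48·t and substitute into x ≡ 14 (mod 19): 48·t ≡ 14 − 11 = 3 (mod 19).
    Reduce coefficients mod 19: 10·t ≡ 3 (mod 19).
    The inverse of 10 mod 19 is 2 (since 10·2 = 20 = 1·19 + 1), so t ≡ 2·3 = 6 ≡ 6 (mod 19).
    Then x = 11 + 48·6 = 299, valid modulo lcm(48, 19) = 912: x ≡ 299 (mod 912).
  Combine with x ≡ 2 (mod 17); new modulus lcm = 15504.
    Write x = 299 + 912·t and substitute into x ≡ 2 (mod 17): 912·t ≡ 2 − 299 = -297 (mod 17).
    Reduce coefficients mod 17: 11·t ≡ 9 (mod 17).
    The inverse of 11 mod 17 is 14 (since 11·14 = 154 = 9·17 + 1), so t ≡ 14·9 = 126 ≡ 7 (mod 17).
    Then x = 299 + 912·7 = 6683, valid modulo lcm(912, 17) = 15504: x ≡ 6683 (mod 15504).
Verify against each original: 6683 mod 16 = 11, 6683 mod 3 = 2, 6683 mod 19 = 14, 6683 mod 17 = 2.

x ≡ 6683 (mod 15504).


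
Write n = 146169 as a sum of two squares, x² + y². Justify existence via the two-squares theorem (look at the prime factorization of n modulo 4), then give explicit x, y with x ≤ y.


Step 1: Factor n = 146169 = 3^2 · 109 · 149.
Step 2: Check the mod-4 condition on each prime factor: 3 ≡ 3 (mod 4), exponent 2 (must be even); 109 ≡ 1 (mod 4), exponent 1; 149 ≡ 1 (mod 4), exponent 1.
All primes ≡ 3 (mod 4) appear to even exponent (or don't appear), so by the two-squares theorem n IS expressible as a sum of two squares.
Step 3: Build a representation. Group n = k² · m with k = 3 and m = 109 · 149 = 16241 (a product of primes ≡ 1 (mod 4)); a representation of m scales to one of n via (k·x)² + (k·y)² = k²(x² + y²). Each prime p ≡ 1 (mod 4) is itself a sum of two squares; find a² by testing p − a² for a perfect square:
  109: 109 − 1² = 108, 109 − 2² = 105, 109 − 3² = 100 = 10² ⇒ 109 = 3² + 10².
  149: 149 − 1² = 148, 149 − 2² = 145, 149 − 3² = 140, 149 − 4² = 133, 149 − 5² = 124, 149 − 6² = 113, 149 − 7² = 100 = 10² ⇒ 149 = 7² + 10².
  Combine using the Brahmagupta–Fibonacci identity (a² + b²)(c² + d²) = (ac − bd)² + (ad + bc)² = (ac + bd)² + (ad − bc)²:
  109 · 149 = 16241: from (3² + 10²)(7² + 10²), take (3·7 − 10·10, 3·10 + 10·7) = (21 − 100, 30 + 70) = (-79, 100); dropping signs (only squares matter) gives (79, 100); check 79² + 100² = 6241 + 10000 = 16241 ✓.
  Scale by k = 3: (3·79, 3·100) = (237, 300).
Step 4: Order so x ≤ y and verify: 237² + 300² = 56169 + 90000 = 146169 = n. ✓

n = 146169 = 237² + 300² (one valid representation with x ≤ y).


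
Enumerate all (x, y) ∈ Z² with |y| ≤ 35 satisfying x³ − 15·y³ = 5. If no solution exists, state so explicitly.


The equation is x³ - 15y³ = 5. For fixed y, x³ = 15·y³ + 5, so a solution requires the RHS to be a perfect cube.
Strategy: iterate y from -35 to 35, compute RHS = 15·y³ + 5, and check whether it is a (positive or negative) perfect cube.
Check small values of y:
  y = 0: RHS = 5 is not a perfect cube.
  y = 1: RHS = 20 is not a perfect cube.
  y = -1: RHS = -10 is not a perfect cube.
  y = 2: RHS = 125 = (5)³ ⇒ x = 5 works.
  y = -2: RHS = -115 is not a perfect cube.
  y = 3: RHS = 410 is not a perfect cube.
  y = -3: RHS = -400 is not a perfect cube.
Continuing the search up to |y| = 35 finds no further solutions beyond those listed.
Collected solutions: (5, 2).

Solutions (with |y| ≤ 35): (5, 2).


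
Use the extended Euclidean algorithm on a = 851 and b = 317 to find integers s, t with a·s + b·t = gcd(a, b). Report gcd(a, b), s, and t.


Euclidean algorithm on (851, 317) — divide until remainder is 0:
  851 = 2 · 317 + 217
  317 = 1 · 217 + 100
  217 = 2 · 100 + 17
  100 = 5 · 17 + 15
  17 = 1 · 15 + 2
  15 = 7 · 2 + 1
  2 = 2 · 1 + 0
gcd(851, 317) = 1.
Track Bezout coefficients alongside the remainders: start with r₀ = 851 = a·1 + b·0 (s = 1, t = 0) and r₁ = 317 = a·0 + b·1 (s = 0, t = 1); each new remainder r_{k+1} = r_{k-1} − q_k·r_k inherits s_{k+1} = s_{k-1} − q_k·s_k, t_{k+1} = t_{k-1} − q_k·t_k, so r_k = a·s_k + b·t_k at every step:
  q = 2: r = 217, s = 1 − 2·0 = 1, t = 0 − 2·1 = -2  (check: 851·1 + 317·(-2) = 217)
  q = 1: r = 100, s = 0 − 1·1 = -1, t = 1 − 1·(-2) = 3  (check: 851·(-1) + 317·3 = 100)
  q = 2: r = 17, s = 1 − 2·(-1) = 3, t = -2 − 2·3 = -8  (check: 851·3 + 317·(-8) = 17)
  q = 5: r = 15, s = -1 − 5·3 = -16, t = 3 − 5·(-8) = 43  (check: 851·(-16) + 317·43 = 15)
  q = 1: r = 2, s = 3 − 1·(-16) = 19, t = -8 − 1·43 = -51  (check: 851·19 + 317·(-51) = 2)
  q = 7: r = 1, s = -16 − 7·19 = -149, t = 43 − 7·(-51) = 400  (check: 851·(-149) + 317·400 = 1)
The row with r = 1 (the gcd) gives the Bezout coefficients s = -149, t = 400.
Result: 851 · (-149) + 317 · (400) = 1.

gcd(851, 317) = 1; s = -149, t = 400 (check: 851·(-149) + 317·400 = 1).


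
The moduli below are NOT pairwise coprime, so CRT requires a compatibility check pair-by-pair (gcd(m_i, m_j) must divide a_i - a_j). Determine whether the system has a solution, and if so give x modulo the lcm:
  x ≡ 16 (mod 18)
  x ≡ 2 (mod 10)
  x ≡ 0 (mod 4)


Moduli 18, 10, 4 are not pairwise coprime, so CRT works modulo lcm(m_i) when all pairwise compatibility conditions hold.
Pairwise compatibility: gcd(m_i, m_j) must divide a_i - a_j for every pair.
Merge one congruence at a time:
  Start: x ≡ 16 (mod 18).
  Combine with x ≡ 2 (mod 10): gcd(18, 10) = 2; 2 - 16 = -14, which IS divisible by 2, so compatible.
    Write x = 16 + 18·t and substitute into x ≡ 2 (mod 10): 18·t ≡ 2 − 16 = -14 (mod 10).
    Divide the congruence (and modulus) by g = 2: 9·t ≡ -7 (mod 5).
    Reduce coefficients mod 5: 4·t ≡ 3 (mod 5).
    The inverse of 4 mod 5 is 4 (since 4·4 = 16 = 3·5 + 1), so t ≡ 4·3 = 12 ≡ 2 (mod 5).
    Then x = 16 + 18·2 = 52, valid modulo lcm(18, 10) = 90: x ≡ 52 (mod 90).
  Combine with x ≡ 0 (mod 4): gcd(90, 4) = 2; 0 - 52 = -52, which IS divisible by 2, so compatible.
    Write x = 52 + 90·t and substitute into x ≡ 0 (mod 4): 90·t ≡ 0 − 52 = -52 (mod 4).
    Divide the congruence (and modulus) by g = 2: 45·t ≡ -26 (mod 2).
    Reduce coefficients mod 2: 1·t ≡ 0 (mod 2).
    So t ≡ 0 (mod 2).
    Then x = 52 + 90·0 = 52, valid modulo lcm(90, 4) = 180: x ≡ 52 (mod 180).
Verify: 52 mod 18 = 16, 52 mod 10 = 2, 52 mod 4 = 0.

x ≡ 52 (mod 180).


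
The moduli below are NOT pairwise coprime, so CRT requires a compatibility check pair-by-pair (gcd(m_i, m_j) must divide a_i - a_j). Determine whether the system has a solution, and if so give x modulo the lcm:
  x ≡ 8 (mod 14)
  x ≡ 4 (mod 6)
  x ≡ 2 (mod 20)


Moduli 14, 6, 20 are not pairwise coprime, so CRT works modulo lcm(m_i) when all pairwise compatibility conditions hold.
Pairwise compatibility: gcd(m_i, m_j) must divide a_i - a_j for every pair.
Merge one congruence at a time:
  Start: x ≡ 8 (mod 14).
  Combine with x ≡ 4 (mod 6): gcd(14, 6) = 2; 4 - 8 = -4, which IS divisible by 2, so compatible.
    Write x = 8 + 14·t and substitute into x ≡ 4 (mod 6): 14·t ≡ 4 − 8 = -4 (mod 6).
    Divide the congruence (and modulus) by g = 2: 7·t ≡ -2 (mod 3).
    Reduce coefficients mod 3: 1·t ≡ 1 (mod 3).
    So t ≡ 1 (mod 3).
    Then x = 8 + 14·1 = 22, valid modulo lcm(14, 6) = 42: x ≡ 22 (mod 42).
  Combine with x ≡ 2 (mod 20): gcd(42, 20) = 2; 2 - 22 = -20, which IS divisible by 2, so compatible.
    Write x = 22 + 42·t and substitute into x ≡ 2 (mod 20): 42·t ≡ 2 − 22 = -20 (mod 20).
    Divide the congruence (and modulus) by g = 2: 21·t ≡ -10 (mod 10).
    Reduce coefficients mod 10: 1·t ≡ 0 (mod 10).
    So t ≡ 0 (mod 10).
    Then x = 22 + 42·0 = 22, valid modulo lcm(42, 20) = 420: x ≡ 22 (mod 420).
Verify: 22 mod 14 = 8, 22 mod 6 = 4, 22 mod 20 = 2.

x ≡ 22 (mod 420).


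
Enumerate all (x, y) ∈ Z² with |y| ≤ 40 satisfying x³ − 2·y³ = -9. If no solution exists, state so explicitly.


The equation is x³ - 2y³ = -9. For fixed y, x³ = 2·y³ − 9, so a solution requires the RHS to be a perfect cube.
Strategy: iterate y from -40 to 40, compute RHS = 2·y³ − 9, and check whether it is a (positive or negative) perfect cube.
Check small values of y:
  y = 0: RHS = -9 is not a perfect cube.
  y = 1: RHS = -7 is not a perfect cube.
  y = -1: RHS = -11 is not a perfect cube.
  y = 2: RHS = 7 is not a perfect cube.
  y = -2: RHS = -25 is not a perfect cube.
  y = 3: RHS = 45 is not a perfect cube.
  y = -3: RHS = -63 is not a perfect cube.
Continuing the search up to |y| = 40 finds no solutions either.
No (x, y) in the scanned range satisfies the equation.

No integer solutions with |y| ≤ 40.


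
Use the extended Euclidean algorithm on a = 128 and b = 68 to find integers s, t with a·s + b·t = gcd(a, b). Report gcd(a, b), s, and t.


Euclidean algorithm on (128, 68) — divide until remainder is 0:
  128 = 1 · 68 + 60
  68 = 1 · 60 + 8
  60 = 7 · 8 + 4
  8 = 2 · 4 + 0
gcd(128, 68) = 4.
Track Bezout coefficients alongside the remainders: start with r₀ = 128 = a·1 + b·0 (s = 1, t = 0) and r₁ = 68 = a·0 + b·1 (s = 0, t = 1); each new remainder r_{k+1} = r_{k-1} − q_k·r_k inherits s_{k+1} = s_{k-1} − q_k·s_k, t_{k+1} = t_{k-1} − q_k·t_k, so r_k = a·s_k + b·t_k at every step:
  q = 1: r = 60, s = 1 − 1·0 = 1, t = 0 − 1·1 = -1  (check: 128·1 + 68·(-1) = 60)
  q = 1: r = 8, s = 0 − 1·1 = -1, t = 1 − 1·(-1) = 2  (check: 128·(-1) + 68·2 = 8)
  q = 7: r = 4, s = 1 − 7·(-1) = 8, t = -1 − 7·2 = -15  (check: 128·8 + 68·(-15) = 4)
The row with r = 4 (the gcd) gives the Bezout coefficients s = 8, t = -15.
Result: 128 · (8) + 68 · (-15) = 4.

gcd(128, 68) = 4; s = 8, t = -15 (check: 128·8 + 68·(-15) = 4).


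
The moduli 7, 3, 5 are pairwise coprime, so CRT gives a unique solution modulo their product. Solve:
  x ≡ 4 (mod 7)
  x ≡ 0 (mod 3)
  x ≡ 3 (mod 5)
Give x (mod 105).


Moduli 7, 3, 5 are pairwise coprime; by CRT there is a unique solution modulo M = 7 · 3 · 5 = 105.
Solve pairwise, accumulating the modulus:
  Start with x ≡ 4 (mod 7).
  Combine with x ≡ 0 (mod 3): since gcd(7, 3) = 1, we get a unique residue mod 21.
    Write x = 4 + 7·t and substitute into x ≡ 0 (mod 3): 7·t ≡ 0 − 4 = -4 (mod 3).
    Reduce coefficients mod 3: 1·t ≡ 2 (mod 3).
    So t ≡ 2 (mod 3).
    Then x = 4 + 7·2 = 18, valid modulo lcm(7, 3) = 21: x ≡ 18 (mod 21).
  Combine with x ≡ 3 (mod 5): since gcd(21, 5) = 1, we get a unique residue mod 105.
    Write x = 18 + 21·t and substitute into x ≡ 3 (mod 5): 21·t ≡ 3 − 18 = -15 (mod 5).
    Reduce coefficients mod 5: 1·t ≡ 0 (mod 5).
    So t ≡ 0 (mod 5).
    Then x = 18 + 21·0 = 18, valid modulo lcm(21, 5) = 105: x ≡ 18 (mod 105).
Verify: 18 mod 7 = 4 ✓, 18 mod 3 = 0 ✓, 18 mod 5 = 3 ✓.

x ≡ 18 (mod 105).


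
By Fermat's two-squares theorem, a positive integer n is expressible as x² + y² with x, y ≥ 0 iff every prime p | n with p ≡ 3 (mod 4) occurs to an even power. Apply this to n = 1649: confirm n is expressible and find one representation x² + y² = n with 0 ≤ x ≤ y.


Step 1: Factor n = 1649 = 17 · 97.
Step 2: Check the mod-4 condition on each prime factor: 17 ≡ 1 (mod 4), exponent 1; 97 ≡ 1 (mod 4), exponent 1.
All primes ≡ 3 (mod 4) appear to even exponent (or don't appear), so by the two-squares theorem n IS expressible as a sum of two squares.
Step 3: Build a representation. Here n = 17 · 97 is a product of primes ≡ 1 (mod 4). Each prime p ≡ 1 (mod 4) is itself a sum of two squares; find a² by testing p − a² for a perfect square:
  17: 17 − 1² = 16 = 4² ⇒ 17 = 1² + 4².
  97: 97 − 1² = 96, 97 − 2² = 93, 97 − 3² = 88, 97 − 4² = 81 = 9² ⇒ 97 = 4² + 9².
  Combine using the Brahmagupta–Fibonacci identity (a² + b²)(c² + d²) = (ac − bd)² + (ad + bc)² = (ac + bd)² + (ad − bc)²:
  17 · 97 = 1649: from (1² + 4²)(4² + 9²), take (1·4 − 4·9, 1·9 + 4·4) = (4 − 36, 9 + 16) = (-32, 25); dropping signs (only squares matter) gives (32, 25); check 32² + 25² = 1024 + 625 = 1649 ✓.
Step 4: Order so x ≤ y and verify: 25² + 32² = 625 + 1024 = 1649 = n. ✓

n = 1649 = 25² + 32² (one valid representation with x ≤ y).


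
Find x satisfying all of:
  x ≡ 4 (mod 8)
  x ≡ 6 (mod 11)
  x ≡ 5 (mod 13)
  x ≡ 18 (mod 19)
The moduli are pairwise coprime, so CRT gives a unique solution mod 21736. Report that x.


Product of moduli M = 8 · 11 · 13 · 19 = 21736.
Merge one congruence at a time:
  Start: x ≡ 4 (mod 8).
  Combine with x ≡ 6 (mod 11); new modulus lcm = 88.
    Write x = 4 + 8·t and substitute into x ≡ 6 (mod 11): 8·t ≡ 6 − 4 = 2 (mod 11).
    The inverse of 8 mod 11 is 7 (since 8·7 = 56 = 5·11 + 1), so t ≡ 7·2 = 14 ≡ 3 (mod 11).
    Then x = 4 + 8·3 = 28, valid modulo lcm(8, 11) = 88: x ≡ 28 (mod 88).
  Combine with x ≡ 5 (mod 13); new modulus lcm = 1144.
    Write x = 28 + 88·t and substitute into x ≡ 5 (mod 13): 88·t ≡ 5 − 28 = -23 (mod 13).
    Reduce coefficients mod 13: 10·t ≡ 3 (mod 13).
    The inverse of 10 mod 13 is 4 (since 10·4 = 40 = 3·13 + 1), so t ≡ 4·3 = 12 ≡ 12 (mod 13).
    Then x = 28 + 88·12 = 1084, valid modulo lcm(88, 13) = 1144: x ≡ 1084 (mod 1144).
  Combine with x ≡ 18 (mod 19); new modulus lcm = 21736.
    Write x = 1084 + 1144·t and substitute into x ≡ 18 (mod 19): 1144·t ≡ 18 − 1084 = -1066 (mod 19).
    Reduce coefficients mod 19: 4·t ≡ 17 (mod 19).
    The inverse of 4 mod 19 is 5 (since 4·5 = 20 = 1·19 + 1), so t ≡ 5·17 = 85 ≡ 9 (mod 19).
    Then x = 1084 + 1144·9 = 11380, valid modulo lcm(1144, 19) = 21736: x ≡ 11380 (mod 21736).
Verify against each original: 11380 mod 8 = 4, 11380 mod 11 = 6, 11380 mod 13 = 5, 11380 mod 19 = 18.

x ≡ 11380 (mod 21736).


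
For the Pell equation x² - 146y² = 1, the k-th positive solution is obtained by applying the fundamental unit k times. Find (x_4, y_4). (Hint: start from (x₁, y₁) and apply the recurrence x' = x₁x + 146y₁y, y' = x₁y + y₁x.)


Step 1: Find the fundamental solution (x₁, y₁) of x² - 146y² = 1.
  Expand √146 as a continued fraction. a₀ = ⌊√146⌋ = 12; iterate m_{k+1} = d_k·a_k − m_k, d_{k+1} = (146 − m_{k+1}²)/d_k, a_{k+1} = ⌊(a₀ + m_{k+1})/d_{k+1}⌋ (starting m₀ = 0, d₀ = 1), with convergents p_k = a_k·p_{k-1} + p_{k-2}, q_k = a_k·q_{k-1} + q_{k-2} (p₋₁ = 1, q₋₁ = 0):
  k = 0: a₀ = 12; p₀/q₀ = 12/1; p₀² − 146·q₀² = 144 − 146 = -2.
  k = 1: m = 12, d = 2, a = ⌊(12 + 12)/2⌋ = 12; p/q = (12·12 + 1)/(12·1 + 0) = 145/12; p² − 146·q² = 21025 − 21024 = 1.
  The first convergent with p² − 146·q² = 1 gives the fundamental solution (x₁, y₁) = (145, 12).
Step 2: Apply the recurrence (x_{n+1}, y_{n+1}) = (x₁x_n + 146y₁y_n, x₁y_n + y₁x_n) repeatedly.
  From (x_1, y_1) = (145, 12): x_2 = 145·145 + 146·12·12 = 42049; y_2 = 145·12 + 12·145 = 3480.
  From (x_2, y_2) = (42049, 3480): x_3 = 145·42049 + 146·12·3480 = 12194065; y_3 = 145·3480 + 12·42049 = 1009188.
  From (x_3, y_3) = (12194065, 1009188): x_4 = 145·12194065 + 146·12·1009188 = 3536236801; y_4 = 145·1009188 + 12·12194065 = 292661040.
Step 3: Verify x_4² - 146·y_4² = 12504970712746713601 - 12504970712746713600 = 1 (should be 1). ✓

(x_1, y_1) = (145, 12); (x_4, y_4) = (3536236801, 292661040).


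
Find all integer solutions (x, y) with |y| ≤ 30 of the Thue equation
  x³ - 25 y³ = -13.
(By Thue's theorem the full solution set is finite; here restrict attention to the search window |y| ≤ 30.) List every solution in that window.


The equation is x³ - 25y³ = -13. For fixed y, x³ = 25·y³ − 13, so a solution requires the RHS to be a perfect cube.
Strategy: iterate y from -30 to 30, compute RHS = 25·y³ − 13, and check whether it is a (positive or negative) perfect cube.
Check small values of y:
  y = 0: RHS = -13 is not a perfect cube.
  y = 1: RHS = 12 is not a perfect cube.
  y = -1: RHS = -38 is not a perfect cube.
  y = 2: RHS = 187 is not a perfect cube.
  y = -2: RHS = -213 is not a perfect cube.
  y = 3: RHS = 662 is not a perfect cube.
  y = -3: RHS = -688 is not a perfect cube.
Continuing the search up to |y| = 30 finds no solutions either.
No (x, y) in the scanned range satisfies the equation.

No integer solutions with |y| ≤ 30.


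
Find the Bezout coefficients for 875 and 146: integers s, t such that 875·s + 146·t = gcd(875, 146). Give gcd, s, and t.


Euclidean algorithm on (875, 146) — divide until remainder is 0:
  875 = 5 · 146 + 145
  146 = 1 · 145 + 1
  145 = 145 · 1 + 0
gcd(875, 146) = 1.
Track Bezout coefficients alongside the remainders: start with r₀ = 875 = a·1 + b·0 (s = 1, t = 0) and r₁ = 146 = a·0 + b·1 (s = 0, t = 1); each new remainder r_{k+1} = r_{k-1} − q_k·r_k inherits s_{k+1} = s_{k-1} − q_k·s_k, t_{k+1} = t_{k-1} − q_k·t_k, so r_k = a·s_k + b·t_k at every step:
  q = 5: r = 145, s = 1 − 5·0 = 1, t = 0 − 5·1 = -5  (check: 875·1 + 146·(-5) = 145)
  q = 1: r = 1, s = 0 − 1·1 = -1, t = 1 − 1·(-5) = 6  (check: 875·(-1) + 146·6 = 1)
The row with r = 1 (the gcd) gives the Bezout coefficients s = -1, t = 6.
Result: 875 · (-1) + 146 · (6) = 1.

gcd(875, 146) = 1; s = -1, t = 6 (check: 875·(-1) + 146·6 = 1).


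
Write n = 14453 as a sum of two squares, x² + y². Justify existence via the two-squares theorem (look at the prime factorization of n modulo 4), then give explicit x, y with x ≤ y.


Step 1: Factor n = 14453 = 97 · 149.
Step 2: Check the mod-4 condition on each prime factor: 97 ≡ 1 (mod 4), exponent 1; 149 ≡ 1 (mod 4), exponent 1.
All primes ≡ 3 (mod 4) appear to even exponent (or don't appear), so by the two-squares theorem n IS expressible as a sum of two squares.
Step 3: Build a representation. Here n = 97 · 149 is a product of primes ≡ 1 (mod 4). Each prime p ≡ 1 (mod 4) is itself a sum of two squares; find a² by testing p − a² for a perfect square:
  97: 97 − 1² = 96, 97 − 2² = 93, 97 − 3² = 88, 97 − 4² = 81 = 9² ⇒ 97 = 4² + 9².
  149: 149 − 1² = 148, 149 − 2² = 145, 149 − 3² = 140, 149 − 4² = 133, 149 − 5² = 124, 149 − 6² = 113, 149 − 7² = 100 = 10² ⇒ 149 = 7² + 10².
  Combine using the Brahmagupta–Fibonacci identity (a² + b²)(c² + d²) = (ac − bd)² + (ad + bc)² = (ac + bd)² + (ad − bc)²:
  97 · 149 = 14453: from (4² + 9²)(7² + 10²), take (4·7 − 9·10, 4·10 + 9·7) = (28 − 90, 40 + 63) = (-62, 103); dropping signs (only squares matter) gives (62, 103); check 62² + 103² = 3844 + 10609 = 14453 ✓.
Step 4: Order so x ≤ y and verify: 62² + 103² = 3844 + 10609 = 14453 = n. ✓

n = 14453 = 62² + 103² (one valid representation with x ≤ y).


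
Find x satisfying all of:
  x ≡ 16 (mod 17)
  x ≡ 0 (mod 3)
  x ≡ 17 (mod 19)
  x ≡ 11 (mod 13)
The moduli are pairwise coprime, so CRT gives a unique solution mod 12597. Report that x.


Product of moduli M = 17 · 3 · 19 · 13 = 12597.
Merge one congruence at a time:
  Start: x ≡ 16 (mod 17).
  Combine with x ≡ 0 (mod 3); new modulus lcm = 51.
    Write x = 16 + 17·t and substitute into x ≡ 0 (mod 3): 17·t ≡ 0 − 16 = -16 (mod 3).
    Reduce coefficients mod 3: 2·t ≡ 2 (mod 3).
    The inverse of 2 mod 3 is 2 (since 2·2 = 4 = 1·3 + 1), so t ≡ 2·2 = 4 ≡ 1 (mod 3).
    Then x = 16 + 17·1 = 33, valid modulo lcm(17, 3) = 51: x ≡ 33 (mod 51).
  Combine with x ≡ 17 (mod 19); new modulus lcm = 969.
    Write x = 33 + 51·t and substitute into x ≡ 17 (mod 19): 51·t ≡ 17 − 33 = -16 (mod 19).
    Reduce coefficients mod 19: 13·t ≡ 3 (mod 19).
    The inverse of 13 mod 19 is 3 (since 13·3 = 39 = 2·19 + 1), so t ≡ 3·3 = 9 ≡ 9 (mod 19).
    Then x = 33 + 51·9 = 492, valid modulo lcm(51, 19) = 969: x ≡ 492 (mod 969).
  Combine with x ≡ 11 (mod 13); new modulus lcm = 12597.
    Write x = 492 + 969·t and substitute into x ≡ 11 (mod 13): 969·t ≡ 11 − 492 = -481 (mod 13).
    Reduce coefficients mod 13: 7·t ≡ 0 (mod 13).
    The inverse of 7 mod 13 is 2 (since 7·2 = 14 = 1·13 + 1), so t ≡ 2·0 = 0 ≡ 0 (mod 13).
    Then x = 492 + 969·0 = 492, valid modulo lcm(969, 13) = 12597: x ≡ 492 (mod 12597).
Verify against each original: 492 mod 17 = 16, 492 mod 3 = 0, 492 mod 19 = 17, 492 mod 13 = 11.

x ≡ 492 (mod 12597).


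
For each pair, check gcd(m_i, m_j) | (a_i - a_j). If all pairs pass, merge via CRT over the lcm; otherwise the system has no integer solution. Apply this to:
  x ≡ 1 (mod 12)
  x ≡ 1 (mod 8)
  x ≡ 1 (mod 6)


Moduli 12, 8, 6 are not pairwise coprime, so CRT works modulo lcm(m_i) when all pairwise compatibility conditions hold.
Pairwise compatibility: gcd(m_i, m_j) must divide a_i - a_j for every pair.
Merge one congruence at a time:
  Start: x ≡ 1 (mod 12).
  Combine with x ≡ 1 (mod 8): gcd(12, 8) = 4; 1 - 1 = 0, which IS divisible by 4, so compatible.
    Write x = 1 + 12·t and substitute into x ≡ 1 (mod 8): 12·t ≡ 1 − 1 = 0 (mod 8).
    Divide the congruence (and modulus) by g = 4: 3·t ≡ 0 (mod 2).
    Reduce coefficients mod 2: 1·t ≡ 0 (mod 2).
    So t ≡ 0 (mod 2).
    Then x = 1 + 12·0 = 1, valid modulo lcm(12, 8) = 24: x ≡ 1 (mod 24).
  Combine with x ≡ 1 (mod 6): gcd(24, 6) = 6; 1 - 1 = 0, which IS divisible by 6, so compatible.
    Write x = 1 + 24·t and substitute into x ≡ 1 (mod 6): 24·t ≡ 1 − 1 = 0 (mod 6).
    Divide the congruence (and modulus) by g = 6: 4·t ≡ 0 (mod 1).
    Modulo 1 every t works; take t = 0.
    Then x = 1 + 24·0 = 1, valid modulo lcm(24, 6) = 24: x ≡ 1 (mod 24).
Verify: 1 mod 12 = 1, 1 mod 8 = 1, 1 mod 6 = 1.

x ≡ 1 (mod 24).


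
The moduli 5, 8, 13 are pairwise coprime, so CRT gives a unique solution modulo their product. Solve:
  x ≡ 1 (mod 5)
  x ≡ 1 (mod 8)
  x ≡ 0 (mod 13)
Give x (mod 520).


Moduli 5, 8, 13 are pairwise coprime; by CRT there is a unique solution modulo M = 5 · 8 · 13 = 520.
Solve pairwise, accumulating the modulus:
  Start with x ≡ 1 (mod 5).
  Combine with x ≡ 1 (mod 8): since gcd(5, 8) = 1, we get a unique residue mod 40.
    Write x = 1 + 5·t and substitute into x ≡ 1 (mod 8): 5·t ≡ 1 − 1 = 0 (mod 8).
    The inverse of 5 mod 8 is 5 (since 5·5 = 25 = 3·8 + 1), so t ≡ 5·0 = 0 ≡ 0 (mod 8).
    Then x = 1 + 5·0 = 1, valid modulo lcm(5, 8) = 40: x ≡ 1 (mod 40).
  Combine with x ≡ 0 (mod 13): since gcd(40, 13) = 1, we get a unique residue mod 520.
    Write x = 1 + 40·t and substitute into x ≡ 0 (mod 13): 40·t ≡ 0 − 1 = -1 (mod 13).
    Reduce coefficients mod 13: 1·t ≡ 12 (mod 13).
    So t ≡ 12 (mod 13).
    Then x = 1 + 40·12 = 481, valid modulo lcm(40, 13) = 520: x ≡ 481 (mod 520).
Verify: 481 mod 5 = 1 ✓, 481 mod 8 = 1 ✓, 481 mod 13 = 0 ✓.

x ≡ 481 (mod 520).


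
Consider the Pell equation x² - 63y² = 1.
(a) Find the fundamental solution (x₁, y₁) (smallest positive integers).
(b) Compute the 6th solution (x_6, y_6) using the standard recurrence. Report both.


Step 1: Find the fundamental solution (x₁, y₁) of x² - 63y² = 1.
  Expand √63 as a continued fraction. a₀ = ⌊√63⌋ = 7; iterate m_{k+1} = d_k·a_k − m_k, d_{k+1} = (63 − m_{k+1}²)/d_k, a_{k+1} = ⌊(a₀ + m_{k+1})/d_{k+1}⌋ (starting m₀ = 0, d₀ = 1), with convergents p_k = a_k·p_{k-1} + p_{k-2}, q_k = a_k·q_{k-1} + q_{k-2} (p₋₁ = 1, q₋₁ = 0):
  k = 0: a₀ = 7; p₀/q₀ = 7/1; p₀² − 63·q₀² = 49 − 63 = -14.
  k = 1: m = 7, d = 14, a = ⌊(7 + 7)/14⌋ = 1; p/q = (1·7 + 1)/(1·1 + 0) = 8/1; p² − 63·q² = 64 − 63 = 1.
  The first convergent with p² − 63·q² = 1 gives the fundamental solution (x₁, y₁) = (8, 1).
Step 2: Apply the recurrence (x_{n+1}, y_{n+1}) = (x₁x_n + 63y₁y_n, x₁y_n + y₁x_n) repeatedly.
  From (x_1, y_1) = (8, 1): x_2 = 8·8 + 63·1·1 = 127; y_2 = 8·1 + 1·8 = 16.
  From (x_2, y_2) = (127, 16): x_3 = 8·127 + 63·1·16 = 2024; y_3 = 8·16 + 1·127 = 255.
  From (x_3, y_3) = (2024, 255): x_4 = 8·2024 + 63·1·255 = 32257; y_4 = 8·255 + 1·2024 = 4064.
  From (x_4, y_4) = (32257, 4064): x_5 = 8·32257 + 63·1·4064 = 514088; y_5 = 8·4064 + 1·32257 = 64769.
  From (x_5, y_5) = (514088, 64769): x_6 = 8·514088 + 63·1·64769 = 8193151; y_6 = 8·64769 + 1·514088 = 1032240.
Step 3: Verify x_6² - 63·y_6² = 67127723308801 - 67127723308800 = 1 (should be 1). ✓

(x_1, y_1) = (8, 1); (x_6, y_6) = (8193151, 1032240).


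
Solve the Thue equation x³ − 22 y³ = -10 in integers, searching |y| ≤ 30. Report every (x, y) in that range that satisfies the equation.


The equation is x³ - 22y³ = -10. For fixed y, x³ = 22·y³ − 10, so a solution requires the RHS to be a perfect cube.
Strategy: iterate y from -30 to 30, compute RHS = 22·y³ − 10, and check whether it is a (positive or negative) perfect cube.
Check small values of y:
  y = 0: RHS = -10 is not a perfect cube.
  y = 1: RHS = 12 is not a perfect cube.
  y = -1: RHS = -32 is not a perfect cube.
  y = 2: RHS = 166 is not a perfect cube.
  y = -2: RHS = -186 is not a perfect cube.
  y = 3: RHS = 584 is not a perfect cube.
  y = -3: RHS = -604 is not a perfect cube.
Continuing the search up to |y| = 30 finds no solutions either.
No (x, y) in the scanned range satisfies the equation.

No integer solutions with |y| ≤ 30.


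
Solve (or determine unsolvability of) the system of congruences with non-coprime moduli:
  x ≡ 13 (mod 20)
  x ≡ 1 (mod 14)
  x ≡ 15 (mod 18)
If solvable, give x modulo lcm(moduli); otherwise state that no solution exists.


Moduli 20, 14, 18 are not pairwise coprime, so CRT works modulo lcm(m_i) when all pairwise compatibility conditions hold.
Pairwise compatibility: gcd(m_i, m_j) must divide a_i - a_j for every pair.
Merge one congruence at a time:
  Start: x ≡ 13 (mod 20).
  Combine with x ≡ 1 (mod 14): gcd(20, 14) = 2; 1 - 13 = -12, which IS divisible by 2, so compatible.
    Write x = 13 + 20·t and substitute into x ≡ 1 (mod 14): 20·t ≡ 1 − 13 = -12 (mod 14).
    Divide the congruence (and modulus) by g = 2: 10·t ≡ -6 (mod 7).
    Reduce coefficients mod 7: 3·t ≡ 1 (mod 7).
    The inverse of 3 mod 7 is 5 (since 3·5 = 15 = 2·7 + 1), so t ≡ 5·1 = 5 ≡ 5 (mod 7).
    Then x = 13 + 20·5 = 113, valid modulo lcm(20, 14) = 140: x ≡ 113 (mod 140).
  Combine with x ≡ 15 (mod 18): gcd(140, 18) = 2; 15 - 113 = -98, which IS divisible by 2, so compatible.
    Write x = 113 + 140·t and substitute into x ≡ 15 (mod 18): 140·t ≡ 15 − 113 = -98 (mod 18).
    Divide the congruence (and modulus) by g = 2: 70·t ≡ -49 (mod 9).
    Reduce coefficients mod 9: 7·t ≡ 5 (mod 9).
    The inverse of 7 mod 9 is 4 (since 7·4 = 28 = 3·9 + 1), so t ≡ 4·5 = 20 ≡ 2 (mod 9).
    Then x = 113 + 140·2 = 393, valid modulo lcm(140, 18) = 1260: x ≡ 393 (mod 1260).
Verify: 393 mod 20 = 13, 393 mod 14 = 1, 393 mod 18 = 15.

x ≡ 393 (mod 1260).


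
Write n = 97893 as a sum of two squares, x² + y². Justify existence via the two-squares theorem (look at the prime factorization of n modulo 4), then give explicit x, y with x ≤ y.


Step 1: Factor n = 97893 = 3^2 · 73 · 149.
Step 2: Check the mod-4 condition on each prime factor: 3 ≡ 3 (mod 4), exponent 2 (must be even); 73 ≡ 1 (mod 4), exponent 1; 149 ≡ 1 (mod 4), exponent 1.
All primes ≡ 3 (mod 4) appear to even exponent (or don't appear), so by the two-squares theorem n IS expressible as a sum of two squares.
Step 3: Build a representation. Group n = k² · m with k = 3 and m = 73 · 149 = 10877 (a product of primes ≡ 1 (mod 4)); a representation of m scales to one of n via (k·x)² + (k·y)² = k²(x² + y²). Each prime p ≡ 1 (mod 4) is itself a sum of two squares; find a² by testing p − a² for a perfect square:
  73: 73 − 1² = 72, 73 − 2² = 69, 73 − 3² = 64 = 8² ⇒ 73 = 3² + 8².
  149: 149 − 1² = 148, 149 − 2² = 145, 149 − 3² = 140, 149 − 4² = 133, 149 − 5² = 124, 149 − 6² = 113, 149 − 7² = 100 = 10² ⇒ 149 = 7² + 10².
  Combine using the Brahmagupta–Fibonacci identity (a² + b²)(c² + d²) = (ac − bd)² + (ad + bc)² = (ac + bd)² + (ad − bc)²:
  73 · 149 = 10877: from (3² + 8²)(7² + 10²), take (3·7 − 8·10, 3·10 + 8·7) = (21 − 80, 30 + 56) = (-59, 86); dropping signs (only squares matter) gives (59, 86); check 59² + 86² = 3481 + 7396 = 10877 ✓.
  Scale by k = 3: (3·59, 3·86) = (177, 258).
Step 4: Order so x ≤ y and verify: 177² + 258² = 31329 + 66564 = 97893 = n. ✓

n = 97893 = 177² + 258² (one valid representation with x ≤ y).


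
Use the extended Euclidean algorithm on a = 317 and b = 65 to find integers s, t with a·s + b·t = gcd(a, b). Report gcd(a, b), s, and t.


Euclidean algorithm on (317, 65) — divide until remainder is 0:
  317 = 4 · 65 + 57
  65 = 1 · 57 + 8
  57 = 7 · 8 + 1
  8 = 8 · 1 + 0
gcd(317, 65) = 1.
Track Bezout coefficients alongside the remainders: start with r₀ = 317 = a·1 + b·0 (s = 1, t = 0) and r₁ = 65 = a·0 + b·1 (s = 0, t = 1); each new remainder r_{k+1} = r_{k-1} − q_k·r_k inherits s_{k+1} = s_{k-1} − q_k·s_k, t_{k+1} = t_{k-1} − q_k·t_k, so r_k = a·s_k + b·t_k at every step:
  q = 4: r = 57, s = 1 − 4·0 = 1, t = 0 − 4·1 = -4  (check: 317·1 + 65·(-4) = 57)
  q = 1: r = 8, s = 0 − 1·1 = -1, t = 1 − 1·(-4) = 5  (check: 317·(-1) + 65·5 = 8)
  q = 7: r = 1, s = 1 − 7·(-1) = 8, t = -4 − 7·5 = -39  (check: 317·8 + 65·(-39) = 1)
The row with r = 1 (the gcd) gives the Bezout coefficients s = 8, t = -39.
Result: 317 · (8) + 65 · (-39) = 1.

gcd(317, 65) = 1; s = 8, t = -39 (check: 317·8 + 65·(-39) = 1).


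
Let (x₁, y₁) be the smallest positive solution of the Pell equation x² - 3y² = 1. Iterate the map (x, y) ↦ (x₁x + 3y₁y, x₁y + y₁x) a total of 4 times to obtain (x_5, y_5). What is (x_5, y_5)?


Step 1: Find the fundamental solution (x₁, y₁) of x² - 3y² = 1.
  Expand √3 as a continued fraction. a₀ = ⌊√3⌋ = 1; iterate m_{k+1} = d_k·a_k − m_k, d_{k+1} = (3 − m_{k+1}²)/d_k, a_{k+1} = ⌊(a₀ + m_{k+1})/d_{k+1}⌋ (starting m₀ = 0, d₀ = 1), with convergents p_k = a_k·p_{k-1} + p_{k-2}, q_k = a_k·q_{k-1} + q_{k-2} (p₋₁ = 1, q₋₁ = 0):
  k = 0: a₀ = 1; p₀/q₀ = 1/1; p₀² − 3·q₀² = 1 − 3 = -2.
  k = 1: m = 1, d = 2, a = ⌊(1 + 1)/2⌋ = 1; p/q = (1·1 + 1)/(1·1 + 0) = 2/1; p² − 3·q² = 4 − 3 = 1.
  The first convergent with p² − 3·q² = 1 gives the fundamental solution (x₁, y₁) = (2, 1).
Step 2: Apply the recurrence (x_{n+1}, y_{n+1}) = (x₁x_n + 3y₁y_n, x₁y_n + y₁x_n) repeatedly.
  From (x_1, y_1) = (2, 1): x_2 = 2·2 + 3·1·1 = 7; y_2 = 2·1 + 1·2 = 4.
  From (x_2, y_2) = (7, 4): x_3 = 2·7 + 3·1·4 = 26; y_3 = 2·4 + 1·7 = 15.
  From (x_3, y_3) = (26, 15): x_4 = 2·26 + 3·1·15 = 97; y_4 = 2·15 + 1·26 = 56.
  From (x_4, y_4) = (97, 56): x_5 = 2·97 + 3·1·56 = 362; y_5 = 2·56 + 1·97 = 209.
Step 3: Verify x_5² - 3·y_5² = 131044 - 131043 = 1 (should be 1). ✓

(x_1, y_1) = (2, 1); (x_5, y_5) = (362, 209).


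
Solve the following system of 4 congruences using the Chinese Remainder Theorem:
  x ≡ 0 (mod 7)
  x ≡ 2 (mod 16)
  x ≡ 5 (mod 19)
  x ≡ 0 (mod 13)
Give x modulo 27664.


Product of moduli M = 7 · 16 · 19 · 13 = 27664.
Merge one congruence at a time:
  Start: x ≡ 0 (mod 7).
  Combine with x ≡ 2 (mod 16); new modulus lcm = 112.
    Write x = 0 + 7·t and substitute into x ≡ 2 (mod 16): 7·t ≡ 2 − 0 = 2 (mod 16).
    The inverse of 7 mod 16 is 7 (since 7·7 = 49 = 3·16 + 1), so t ≡ 7·2 = 14 ≡ 14 (mod 16).
    Then x = 0 + 7·14 = 98, valid modulo lcm(7, 16) = 112: x ≡ 98 (mod 112).
  Combine with x ≡ 5 (mod 19); new modulus lcm = 2128.
    Write x = 98 + 112·t and substitute into x ≡ 5 (mod 19): 112·t ≡ 5 − 98 = -93 (mod 19).
    Reduce coefficients mod 19: 17·t ≡ 2 (mod 19).
    The inverse of 17 mod 19 is 9 (since 17·9 = 153 = 8·19 + 1), so t ≡ 9·2 = 18 ≡ 18 (mod 19).
    Then x = 98 + 112·18 = 2114, valid modulo lcm(112, 19) = 2128: x ≡ 2114 (mod 2128).
  Combine with x ≡ 0 (mod 13); new modulus lcm = 27664.
    Write x = 2114 + 2128·t and substitute into x ≡ 0 (mod 13): 2128·t ≡ 0 − 2114 = -2114 (mod 13).
    Reduce coefficients mod 13: 9·t ≡ 5 (mod 13).
    The inverse of 9 mod 13 is 3 (since 9·3 = 27 = 2·13 + 1), so t ≡ 3·5 = 15 ≡ 2 (mod 13).
    Then x = 2114 + 2128·2 = 6370, valid modulo lcm(2128, 13) = 27664: x ≡ 6370 (mod 27664).
Verify against each original: 6370 mod 7 = 0, 6370 mod 16 = 2, 6370 mod 19 = 5, 6370 mod 13 = 0.

x ≡ 6370 (mod 27664).


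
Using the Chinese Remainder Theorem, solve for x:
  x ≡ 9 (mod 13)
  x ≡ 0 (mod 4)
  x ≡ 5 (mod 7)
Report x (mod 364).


Moduli 13, 4, 7 are pairwise coprime; by CRT there is a unique solution modulo M = 13 · 4 · 7 = 364.
Solve pairwise, accumulating the modulus:
  Start with x ≡ 9 (mod 13).
  Combine with x ≡ 0 (mod 4): since gcd(13, 4) = 1, we get a unique residue mod 52.
    Write x = 9 + 13·t and substitute into x ≡ 0 (mod 4): 13·t ≡ 0 − 9 = -9 (mod 4).
    Reduce coefficients mod 4: 1·t ≡ 3 (mod 4).
    So t ≡ 3 (mod 4).
    Then x = 9 + 13·3 = 48, valid modulo lcm(13, 4) = 52: x ≡ 48 (mod 52).
  Combine with x ≡ 5 (mod 7): since gcd(52, 7) = 1, we get a unique residue mod 364.
    Write x = 48 + 52·t and substitute into x ≡ 5 (mod 7): 52·t ≡ 5 − 48 = -43 (mod 7).
    Reduce coefficients mod 7: 3·t ≡ 6 (mod 7).
    The inverse of 3 mod 7 is 5 (since 3·5 = 15 = 2·7 + 1), so t ≡ 5·6 = 30 ≡ 2 (mod 7).
    Then x = 48 + 52·2 = 152, valid modulo lcm(52, 7) = 364: x ≡ 152 (mod 364).
Verify: 152 mod 13 = 9 ✓, 152 mod 4 = 0 ✓, 152 mod 7 = 5 ✓.

x ≡ 152 (mod 364).


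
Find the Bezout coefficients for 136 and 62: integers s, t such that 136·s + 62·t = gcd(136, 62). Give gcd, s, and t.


Euclidean algorithm on (136, 62) — divide until remainder is 0:
  136 = 2 · 62 + 12
  62 = 5 · 12 + 2
  12 = 6 · 2 + 0
gcd(136, 62) = 2.
Track Bezout coefficients alongside the remainders: start with r₀ = 136 = a·1 + b·0 (s = 1, t = 0) and r₁ = 62 = a·0 + b·1 (s = 0, t = 1); each new remainder r_{k+1} = r_{k-1} − q_k·r_k inherits s_{k+1} = s_{k-1} − q_k·s_k, t_{k+1} = t_{k-1} − q_k·t_k, so r_k = a·s_k + b·t_k at every step:
  q = 2: r = 12, s = 1 − 2·0 = 1, t = 0 − 2·1 = -2  (check: 136·1 + 62·(-2) = 12)
  q = 5: r = 2, s = 0 − 5·1 = -5, t = 1 − 5·(-2) = 11  (check: 136·(-5) + 62·11 = 2)
The row with r = 2 (the gcd) gives the Bezout coefficients s = -5, t = 11.
Result: 136 · (-5) + 62 · (11) = 2.

gcd(136, 62) = 2; s = -5, t = 11 (check: 136·(-5) + 62·11 = 2).


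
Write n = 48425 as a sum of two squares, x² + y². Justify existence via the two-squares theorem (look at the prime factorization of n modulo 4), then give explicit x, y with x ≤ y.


Step 1: Factor n = 48425 = 5^2 · 13 · 149.
Step 2: Check the mod-4 condition on each prime factor: 5 ≡ 1 (mod 4), exponent 2; 13 ≡ 1 (mod 4), exponent 1; 149 ≡ 1 (mod 4), exponent 1.
All primes ≡ 3 (mod 4) appear to even exponent (or don't appear), so by the two-squares theorem n IS expressible as a sum of two squares.
Step 3: Build a representation. Group n = k² · m with k = 5 and m = 13 · 149 = 1937 (a product of primes ≡ 1 (mod 4)); a representation of m scales to one of n via (k·x)² + (k·y)² = k²(x² + y²). Each prime p ≡ 1 (mod 4) is itself a sum of two squares; find a² by testing p − a² for a perfect square:
  13: 13 − 1² = 12, 13 − 2² = 9 = 3² ⇒ 13 = 2² + 3².
  149: 149 − 1² = 148, 149 − 2² = 145, 149 − 3² = 140, 149 − 4² = 133, 149 − 5² = 124, 149 − 6² = 113, 149 − 7² = 100 = 10² ⇒ 149 = 7² + 10².
  Combine using the Brahmagupta–Fibonacci identity (a² + b²)(c² + d²) = (ac − bd)² + (ad + bc)² = (ac + bd)² + (ad − bc)²:
  13 · 149 = 1937: from (2² + 3²)(7² + 10²), take (2·7 − 3·10, 2·10 + 3·7) = (14 − 30, 20 + 21) = (-16, 41); dropping signs (only squares matter) gives (16, 41); check 16² + 41² = 256 + 1681 = 1937 ✓.
  Scale by k = 5: (5·16, 5·41) = (80, 205).
Step 4: Order so x ≤ y and verify: 80² + 205² = 6400 + 42025 = 48425 = n. ✓

n = 48425 = 80² + 205² (one valid representation with x ≤ y).


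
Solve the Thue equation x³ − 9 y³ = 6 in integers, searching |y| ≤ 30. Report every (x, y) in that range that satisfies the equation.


The equation is x³ - 9y³ = 6. For fixed y, x³ = 9·y³ + 6, so a solution requires the RHS to be a perfect cube.
Strategy: iterate y from -30 to 30, compute RHS = 9·y³ + 6, and check whether it is a (positive or negative) perfect cube.
Check small values of y:
  y = 0: RHS = 6 is not a perfect cube.
  y = 1: RHS = 15 is not a perfect cube.
  y = -1: RHS = -3 is not a perfect cube.
  y = 2: RHS = 78 is not a perfect cube.
  y = -2: RHS = -66 is not a perfect cube.
  y = 3: RHS = 249 is not a perfect cube.
  y = -3: RHS = -237 is not a perfect cube.
Continuing the search up to |y| = 30 finds no solutions either.
No (x, y) in the scanned range satisfies the equation.

No integer solutions with |y| ≤ 30.


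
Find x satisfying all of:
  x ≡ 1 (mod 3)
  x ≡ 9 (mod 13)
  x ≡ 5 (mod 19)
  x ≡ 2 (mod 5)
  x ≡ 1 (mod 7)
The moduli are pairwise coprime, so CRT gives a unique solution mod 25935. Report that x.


Product of moduli M = 3 · 13 · 19 · 5 · 7 = 25935.
Merge one congruence at a time:
  Start: x ≡ 1 (mod 3).
  Combine with x ≡ 9 (mod 13); new modulus lcm = 39.
    Write x = 1 + 3·t and substitute into x ≡ 9 (mod 13): 3·t ≡ 9 − 1 = 8 (mod 13).
    The inverse of 3 mod 13 is 9 (since 3·9 = 27 = 2·13 + 1), so t ≡ 9·8 = 72 ≡ 7 (mod 13).
    Then x = 1 + 3·7 = 22, valid modulo lcm(3, 13) = 39: x ≡ 22 (mod 39).
  Combine with x ≡ 5 (mod 19); new modulus lcm = 741.
    Write x = 22 + 39·t and substitute into x ≡ 5 (mod 19): 39·t ≡ 5 − 22 = -17 (mod 19).
    Reduce coefficients mod 19: 1·t ≡ 2 (mod 19).
    So t ≡ 2 (mod 19).
    Then x = 22 + 39·2 = 100, valid modulo lcm(39, 19) = 741: x ≡ 100 (mod 741).
  Combine with x ≡ 2 (mod 5); new modulus lcm = 3705.
    Write x = 100 + 741·t and substitute into x ≡ 2 (mod 5): 741·t ≡ 2 − 100 = -98 (mod 5).
    Reduce coefficients mod 5: 1·t ≡ 2 (mod 5).
    So t ≡ 2 (mod 5).
    Then x = 100 + 741·2 = 1582, valid modulo lcm(741, 5) = 3705: x ≡ 1582 (mod 3705).
  Combine with x ≡ 1 (mod 7); new modulus lcm = 25935.
    Write x = 1582 + 3705·t and substitute into x ≡ 1 (mod 7): 3705·t ≡ 1 − 1582 = -1581 (mod 7).
    Reduce coefficients mod 7: 2·t ≡ 1 (mod 7).
    The inverse of 2 mod 7 is 4 (since 2·4 = 8 = 1·7 + 1), so t ≡ 4·1 = 4 ≡ 4 (mod 7).
    Then x = 1582 + 3705·4 = 16402, valid modulo lcm(3705, 7) = 25935: x ≡ 16402 (mod 25935).
Verify against each original: 16402 mod 3 = 1, 16402 mod 13 = 9, 16402 mod 19 = 5, 16402 mod 5 = 2, 16402 mod 7 = 1.

x ≡ 16402 (mod 25935).
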